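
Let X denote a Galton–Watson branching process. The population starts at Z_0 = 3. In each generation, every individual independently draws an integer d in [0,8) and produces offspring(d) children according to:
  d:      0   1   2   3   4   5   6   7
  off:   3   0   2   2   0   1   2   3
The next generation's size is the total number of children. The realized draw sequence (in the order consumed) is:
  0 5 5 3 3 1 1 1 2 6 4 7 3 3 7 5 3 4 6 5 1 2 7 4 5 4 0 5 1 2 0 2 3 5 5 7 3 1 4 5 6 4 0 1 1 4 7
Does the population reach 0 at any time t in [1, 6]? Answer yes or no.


gen 0: Z_0=3, draws=[0, 5, 5], offspring=[3, 1, 1], Z_1=5
gen 1: Z_1=5, draws=[3, 3, 1, 1, 1], offspring=[2, 2, 0, 0, 0], Z_2=4
gen 2: Z_2=4, draws=[2, 6, 4, 7], offspring=[2, 2, 0, 3], Z_3=7
gen 3: Z_3=7, draws=[3, 3, 7, 5, 3, 4, 6], offspring=[2, 2, 3, 1, 2, 0, 2], Z_4=12
gen 4: Z_4=12, draws=[5, 1, 2, 7, 4, 5, 4, 0, 5, 1, 2, 0], offspring=[1, 0, 2, 3, 0, 1, 0, 3, 1, 0, 2, 3], Z_5=16
gen 5: Z_5=16, draws=[2, 3, 5, 5, 7, 3, 1, 4, 5, 6, 4, 0, 1, 1, 4, 7], offspring=[2, 2, 1, 1, 3, 2, 0, 0, 1, 2, 0, 3, 0, 0, 0, 3], Z_6=20

no


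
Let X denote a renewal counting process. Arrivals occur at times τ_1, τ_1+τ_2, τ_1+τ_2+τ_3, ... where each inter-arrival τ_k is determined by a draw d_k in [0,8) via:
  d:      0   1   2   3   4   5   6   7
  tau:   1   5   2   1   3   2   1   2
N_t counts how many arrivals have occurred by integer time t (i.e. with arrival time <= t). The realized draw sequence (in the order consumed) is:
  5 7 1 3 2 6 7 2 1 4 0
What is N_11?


4

draw d_1=5: τ_1=2, arrival time A_1=2
draw d_2=7: τ_2=2, arrival time A_2=4
draw d_3=1: τ_3=5, arrival time A_3=9
draw d_4=3: τ_4=1, arrival time A_4=10
draw d_5=2: τ_5=2, arrival time A_5=12
draw d_6=6: τ_6=1, arrival time A_6=13
draw d_7=7: τ_7=2, arrival time A_7=15
draw d_8=2: τ_8=2, arrival time A_8=17
draw d_9=1: τ_9=5, arrival time A_9=22
draw d_10=4: τ_10=3, arrival time A_10=25
draw d_11=0: τ_11=1, arrival time A_11=26
N_t over t=0..11: 0:0 1:0 2:1 3:1 4:2 5:2 6:2 7:2 8:2 9:3 10:4 11:4


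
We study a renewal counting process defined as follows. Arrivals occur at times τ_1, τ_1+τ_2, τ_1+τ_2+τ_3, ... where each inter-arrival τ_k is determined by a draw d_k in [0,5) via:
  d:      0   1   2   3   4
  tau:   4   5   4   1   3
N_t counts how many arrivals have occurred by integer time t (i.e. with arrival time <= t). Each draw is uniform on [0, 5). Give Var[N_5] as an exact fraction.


2809514/9765625

Inter-arrival values over d=0..4: [4, 5, 4, 1, 3]
Each d has probability 1/5, so the pmf of τ is: f(1) = 1/5, f(3) = 1/5, f(4) = 2/5, f(5) = 1/5
Let p_n(j) = P(N_n = j), with p_0 = [1]. Condition on τ_1: p_n(0) = P(τ > n), and for j >= 1, p_n(j) = Σ_{k<=n} f(k)·p_{n−k}(j−1)
p_1 = [4/5, 1/5]  (j = 0..1)
p_2 = [4/5, 4/25, 1/25]  (j = 0..2)
p_3 = [3/5, 9/25, 4/125, 1/125]  (j = 0..3)
p_4 = [1/5, 17/25, 14/125, 4/625, 1/625]  (j = 0..4)
p_5 = [0, 18/25, 31/125, 19/625, 4/3125, 1/3125]  (j = 0..5)
E[N_5] = Σ j·p_5(j) = 4106/3125;  E[N_5²] = Σ j²·p_5(j) = 6294/3125
Var[N_5] = 6294/3125 − (4106/3125)² = 2809514/9765625


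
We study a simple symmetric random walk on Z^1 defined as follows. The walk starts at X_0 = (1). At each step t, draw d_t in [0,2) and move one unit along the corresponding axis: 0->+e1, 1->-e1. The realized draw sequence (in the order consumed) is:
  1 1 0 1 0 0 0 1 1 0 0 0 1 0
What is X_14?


t=0: X=(1), d=1 → -e1, X_1=(0)
t=1: X=(0), d=1 → -e1, X_2=(-1)
t=2: X=(-1), d=0 → +e1, X_3=(0)
t=3: X=(0), d=1 → -e1, X_4=(-1)
t=4: X=(-1), d=0 → +e1, X_5=(0)
t=5: X=(0), d=0 → +e1, X_6=(1)
t=6: X=(1), d=0 → +e1, X_7=(2)
t=7: X=(2), d=1 → -e1, X_8=(1)
t=8: X=(1), d=1 → -e1, X_9=(0)
t=9: X=(0), d=0 → +e1, X_10=(1)
t=10: X=(1), d=0 → +e1, X_11=(2)
t=11: X=(2), d=0 → +e1, X_12=(3)
t=12: X=(3), d=1 → -e1, X_13=(2)
t=13: X=(2), d=0 → +e1, X_14=(3)

(3)


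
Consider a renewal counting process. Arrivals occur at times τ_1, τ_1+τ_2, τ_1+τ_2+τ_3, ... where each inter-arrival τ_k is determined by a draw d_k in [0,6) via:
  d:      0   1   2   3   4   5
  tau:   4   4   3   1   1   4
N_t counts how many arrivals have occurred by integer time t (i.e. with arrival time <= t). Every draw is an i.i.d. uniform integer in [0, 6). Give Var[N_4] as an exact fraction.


Inter-arrival values over d=0..5: [4, 4, 3, 1, 1, 4]
Each d has probability 1/6, so the pmf of τ is: f(1) = 1/3, f(3) = 1/6, f(4) = 1/2
Let p_n(j) = P(N_n = j), with p_0 = [1]. Condition on τ_1: p_n(0) = P(τ > n), and for j >= 1, p_n(j) = Σ_{k<=n} f(k)·p_{n−k}(j−1)
p_1 = [2/3, 1/3]  (j = 0..1)
p_2 = [2/3, 2/9, 1/9]  (j = 0..2)
p_3 = [1/2, 7/18, 2/27, 1/27]  (j = 0..3)
p_4 = [0, 7/9, 5/27, 2/81, 1/81]  (j = 0..4)
E[N_4] = Σ j·p_4(j) = 103/81;  E[N_4²] = Σ j²·p_4(j) = 157/81
Var[N_4] = 157/81 − (103/81)² = 2108/6561

2108/6561


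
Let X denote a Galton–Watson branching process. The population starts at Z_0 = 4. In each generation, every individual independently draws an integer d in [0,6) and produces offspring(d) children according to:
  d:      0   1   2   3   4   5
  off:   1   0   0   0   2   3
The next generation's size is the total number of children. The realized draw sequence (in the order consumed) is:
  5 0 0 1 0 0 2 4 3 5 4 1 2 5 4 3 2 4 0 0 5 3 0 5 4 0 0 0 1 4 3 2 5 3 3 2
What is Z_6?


8

gen 0: Z_0=4, draws=[5, 0, 0, 1], offspring=[3, 1, 1, 0], Z_1=5
gen 1: Z_1=5, draws=[0, 0, 2, 4, 3], offspring=[1, 1, 0, 2, 0], Z_2=4
gen 2: Z_2=4, draws=[5, 4, 1, 2], offspring=[3, 2, 0, 0], Z_3=5
gen 3: Z_3=5, draws=[5, 4, 3, 2, 4], offspring=[3, 2, 0, 0, 2], Z_4=7
gen 4: Z_4=7, draws=[0, 0, 5, 3, 0, 5, 4], offspring=[1, 1, 3, 0, 1, 3, 2], Z_5=11
gen 5: Z_5=11, draws=[0, 0, 0, 1, 4, 3, 2, 5, 3, 3, 2], offspring=[1, 1, 1, 0, 2, 0, 0, 3, 0, 0, 0], Z_6=8


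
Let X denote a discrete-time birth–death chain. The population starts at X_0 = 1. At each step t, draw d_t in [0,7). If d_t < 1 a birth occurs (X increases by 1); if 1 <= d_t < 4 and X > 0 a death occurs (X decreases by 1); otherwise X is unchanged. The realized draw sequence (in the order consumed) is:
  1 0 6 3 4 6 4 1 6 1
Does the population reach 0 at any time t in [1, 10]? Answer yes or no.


yes

t=0: X=1, d=1 → death, X_1=0
t=1: X=0, d=0 → birth, X_2=1
t=2: X=1, d=6 → hold, X_3=1
t=3: X=1, d=3 → death, X_4=0
t=4: X=0, d=4 → hold, X_5=0
t=5: X=0, d=6 → hold, X_6=0
t=6: X=0, d=4 → hold, X_7=0
t=7: X=0, d=1 → hold, X_8=0
t=8: X=0, d=6 → hold, X_9=0
t=9: X=0, d=1 → hold, X_10=0


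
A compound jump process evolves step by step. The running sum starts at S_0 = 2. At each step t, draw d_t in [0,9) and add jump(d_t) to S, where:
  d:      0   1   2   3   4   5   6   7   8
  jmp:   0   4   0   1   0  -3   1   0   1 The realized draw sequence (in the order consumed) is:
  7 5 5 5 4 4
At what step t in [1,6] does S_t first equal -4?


t=0: S=2, d=7, jump=0, S_1=2
t=1: S=2, d=5, jump=-3, S_2=-1
t=2: S=-1, d=5, jump=-3, S_3=-4
t=3: S=-4, d=5, jump=-3, S_4=-7
t=4: S=-7, d=4, jump=0, S_5=-7
t=5: S=-7, d=4, jump=0, S_6=-7

3


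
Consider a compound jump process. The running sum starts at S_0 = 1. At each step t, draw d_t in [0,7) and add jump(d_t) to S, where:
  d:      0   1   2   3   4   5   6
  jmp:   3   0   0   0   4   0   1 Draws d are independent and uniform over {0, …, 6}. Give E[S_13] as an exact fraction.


Outcome values over d=0..6: [3, 0, 0, 0, 4, 0, 1]
Σy = 8, Σy² = 26, M = 7
μ = 8/7 = 8/7,  σ² = 26/7 − (8/7)² = 118/49
E[S_13] = 1 + 13·(8/7) = 111/7

111/7


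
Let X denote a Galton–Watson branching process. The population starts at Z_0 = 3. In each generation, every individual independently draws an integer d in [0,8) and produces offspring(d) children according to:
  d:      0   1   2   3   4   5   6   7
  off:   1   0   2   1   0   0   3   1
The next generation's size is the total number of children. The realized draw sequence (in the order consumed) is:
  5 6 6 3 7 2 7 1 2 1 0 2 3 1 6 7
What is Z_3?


8

gen 0: Z_0=3, draws=[5, 6, 6], offspring=[0, 3, 3], Z_1=6
gen 1: Z_1=6, draws=[3, 7, 2, 7, 1, 2], offspring=[1, 1, 2, 1, 0, 2], Z_2=7
gen 2: Z_2=7, draws=[1, 0, 2, 3, 1, 6, 7], offspring=[0, 1, 2, 1, 0, 3, 1], Z_3=8


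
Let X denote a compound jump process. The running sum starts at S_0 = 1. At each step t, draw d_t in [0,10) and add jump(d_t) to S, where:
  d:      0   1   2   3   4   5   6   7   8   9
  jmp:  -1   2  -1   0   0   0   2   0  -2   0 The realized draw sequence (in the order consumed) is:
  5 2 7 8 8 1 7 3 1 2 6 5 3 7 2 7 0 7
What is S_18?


t=0: S=1, d=5, jump=0, S_1=1
t=1: S=1, d=2, jump=-1, S_2=0
t=2: S=0, d=7, jump=0, S_3=0
t=3: S=0, d=8, jump=-2, S_4=-2
t=4: S=-2, d=8, jump=-2, S_5=-4
t=5: S=-4, d=1, jump=2, S_6=-2
t=6: S=-2, d=7, jump=0, S_7=-2
t=7: S=-2, d=3, jump=0, S_8=-2
t=8: S=-2, d=1, jump=2, S_9=0
t=9: S=0, d=2, jump=-1, S_10=-1
t=10: S=-1, d=6, jump=2, S_11=1
t=11: S=1, d=5, jump=0, S_12=1
t=12: S=1, d=3, jump=0, S_13=1
t=13: S=1, d=7, jump=0, S_14=1
t=14: S=1, d=2, jump=-1, S_15=0
t=15: S=0, d=7, jump=0, S_16=0
t=16: S=0, d=0, jump=-1, S_17=-1
t=17: S=-1, d=7, jump=0, S_18=-1

-1


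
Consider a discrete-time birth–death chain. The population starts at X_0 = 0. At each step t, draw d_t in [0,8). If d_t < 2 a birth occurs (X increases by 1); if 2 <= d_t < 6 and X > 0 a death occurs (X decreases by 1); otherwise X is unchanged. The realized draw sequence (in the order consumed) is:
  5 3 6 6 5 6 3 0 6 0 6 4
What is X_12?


1

t=0: X=0, d=5 → hold, X_1=0
t=1: X=0, d=3 → hold, X_2=0
t=2: X=0, d=6 → hold, X_3=0
t=3: X=0, d=6 → hold, X_4=0
t=4: X=0, d=5 → hold, X_5=0
t=5: X=0, d=6 → hold, X_6=0
t=6: X=0, d=3 → hold, X_7=0
t=7: X=0, d=0 → birth, X_8=1
t=8: X=1, d=6 → hold, X_9=1
t=9: X=1, d=0 → birth, X_10=2
t=10: X=2, d=6 → hold, X_11=2
t=11: X=2, d=4 → death, X_12=1


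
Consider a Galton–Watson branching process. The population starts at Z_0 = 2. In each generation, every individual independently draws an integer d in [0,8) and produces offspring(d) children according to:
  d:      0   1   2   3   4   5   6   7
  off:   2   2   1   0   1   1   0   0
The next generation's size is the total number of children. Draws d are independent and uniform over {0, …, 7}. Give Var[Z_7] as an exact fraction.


Outcome values over d=0..7: [2, 2, 1, 0, 1, 1, 0, 0]
Σy = 7, Σy² = 11, M = 8
μ = 7/8 = 7/8,  σ² = 11/8 − (7/8)² = 39/64
V_0 = 0, E_0 = 2
V_1 = 39/64·E_0 + (7/8)²·V_0 = 39/32;  E_1 = 7/4
V_2 = 39/64·E_1 + (7/8)²·V_1 = 4095/2048;  E_2 = 49/32
V_3 = 39/64·E_2 + (7/8)²·V_2 = 322959/131072;  E_3 = 343/256
V_4 = 39/64·E_3 + (7/8)²·V_3 = 22674015/8388608;  E_4 = 2401/2048
V_5 = 39/64·E_4 + (7/8)²·V_4 = 1494572079/536870912;  E_5 = 16807/16384
V_6 = 39/64·E_5 + (7/8)²·V_5 = 94712571135/34359738368;  E_6 = 117649/131072
V_7 = 39/64·E_6 + (7/8)²·V_6 = 5843714184399/2199023255552;  E_7 = 823543/1048576

5843714184399/2199023255552


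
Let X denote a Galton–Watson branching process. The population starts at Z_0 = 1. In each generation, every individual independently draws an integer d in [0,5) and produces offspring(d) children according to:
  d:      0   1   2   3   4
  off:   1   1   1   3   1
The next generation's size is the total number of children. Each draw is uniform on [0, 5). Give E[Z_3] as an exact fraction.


343/125

Outcome values over d=0..4: [1, 1, 1, 3, 1]
Σy = 7, Σy² = 13, M = 5
μ = 7/5 = 7/5,  σ² = 13/5 − (7/5)² = 16/25
E[Z_0] = 1
E[Z_1] = 7/5·E[Z_0] = 7/5
E[Z_2] = 7/5·E[Z_1] = 49/25
E[Z_3] = 7/5·E[Z_2] = 343/125


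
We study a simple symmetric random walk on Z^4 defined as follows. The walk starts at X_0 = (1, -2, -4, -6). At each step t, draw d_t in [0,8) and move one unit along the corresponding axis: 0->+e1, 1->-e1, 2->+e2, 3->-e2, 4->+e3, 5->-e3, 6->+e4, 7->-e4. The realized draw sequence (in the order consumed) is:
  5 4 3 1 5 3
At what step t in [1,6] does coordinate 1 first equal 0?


4

t=0: X=(1, -2, -4, -6), d=5 → -e3, X_1=(1, -2, -5, -6)
t=1: X=(1, -2, -5, -6), d=4 → +e3, X_2=(1, -2, -4, -6)
t=2: X=(1, -2, -4, -6), d=3 → -e2, X_3=(1, -3, -4, -6)
t=3: X=(1, -3, -4, -6), d=1 → -e1, X_4=(0, -3, -4, -6)
t=4: X=(0, -3, -4, -6), d=5 → -e3, X_5=(0, -3, -5, -6)
t=5: X=(0, -3, -5, -6), d=3 → -e2, X_6=(0, -4, -5, -6)


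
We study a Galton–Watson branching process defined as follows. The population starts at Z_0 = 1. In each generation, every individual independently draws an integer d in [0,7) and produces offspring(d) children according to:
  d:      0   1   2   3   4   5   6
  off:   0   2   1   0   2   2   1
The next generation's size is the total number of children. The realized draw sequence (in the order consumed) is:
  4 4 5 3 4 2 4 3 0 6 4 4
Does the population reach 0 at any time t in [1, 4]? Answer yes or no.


no

gen 0: Z_0=1, draws=[4], offspring=[2], Z_1=2
gen 1: Z_1=2, draws=[4, 5], offspring=[2, 2], Z_2=4
gen 2: Z_2=4, draws=[3, 4, 2, 4], offspring=[0, 2, 1, 2], Z_3=5
gen 3: Z_3=5, draws=[3, 0, 6, 4, 4], offspring=[0, 0, 1, 2, 2], Z_4=5


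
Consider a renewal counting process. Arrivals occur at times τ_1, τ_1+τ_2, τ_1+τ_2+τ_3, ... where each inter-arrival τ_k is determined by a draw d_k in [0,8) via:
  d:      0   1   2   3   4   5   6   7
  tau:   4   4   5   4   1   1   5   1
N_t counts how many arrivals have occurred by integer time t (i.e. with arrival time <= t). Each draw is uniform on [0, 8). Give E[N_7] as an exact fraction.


Inter-arrival values over d=0..7: [4, 4, 5, 4, 1, 1, 5, 1]
Each d has probability 1/8, so the pmf of τ is: f(1) = 3/8, f(4) = 3/8, f(5) = 1/4
Renewal equation for m(n) = E[N_n]: condition on τ_1 = k (if k <= n, one arrival plus a fresh copy on the remaining n−k steps): m(n) = F(n) + Σ_{k<=n} f(k)·m(n−k), where F(n) = P(τ <= n) and m(0) = 0
m(1) = F(1) = 3/8
m(2) = F(2) + f(1)·m(1) = 3/8 + 3/8·3/8 = 33/64
m(3) = F(3) + f(1)·m(2) = 3/8 + 3/8·33/64 = 291/512
m(4) = F(4) + f(1)·m(3) = 3/4 + 3/8·291/512 = 3945/4096
m(5) = F(5) + f(1)·m(4) + f(4)·m(1) = 1 + 3/8·3945/4096 + 3/8·3/8 = 49211/32768
m(6) = F(6) + f(1)·m(5) + f(4)·m(2) + f(5)·m(1) = 1 + 3/8·49211/32768 + 3/8·33/64 + 1/4·3/8 = 485041/262144
m(7) = F(7) + f(1)·m(6) + f(4)·m(3) + f(5)·m(2) = 1 + 3/8·485041/262144 + 3/8·291/512 + 1/4·33/64 = 4269587/2097152
E[N_7] = m(7) = 4269587/2097152

4269587/2097152


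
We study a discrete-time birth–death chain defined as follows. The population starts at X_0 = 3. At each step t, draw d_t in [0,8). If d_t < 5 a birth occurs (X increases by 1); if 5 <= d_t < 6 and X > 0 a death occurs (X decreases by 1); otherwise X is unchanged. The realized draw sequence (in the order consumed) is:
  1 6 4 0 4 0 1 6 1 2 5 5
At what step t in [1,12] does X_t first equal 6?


t=0: X=3, d=1 → birth, X_1=4
t=1: X=4, d=6 → hold, X_2=4
t=2: X=4, d=4 → birth, X_3=5
t=3: X=5, d=0 → birth, X_4=6
t=4: X=6, d=4 → birth, X_5=7
t=5: X=7, d=0 → birth, X_6=8
t=6: X=8, d=1 → birth, X_7=9
t=7: X=9, d=6 → hold, X_8=9
t=8: X=9, d=1 → birth, X_9=10
t=9: X=10, d=2 → birth, X_10=11
t=10: X=11, d=5 → death, X_11=10
t=11: X=10, d=5 → death, X_12=9

4


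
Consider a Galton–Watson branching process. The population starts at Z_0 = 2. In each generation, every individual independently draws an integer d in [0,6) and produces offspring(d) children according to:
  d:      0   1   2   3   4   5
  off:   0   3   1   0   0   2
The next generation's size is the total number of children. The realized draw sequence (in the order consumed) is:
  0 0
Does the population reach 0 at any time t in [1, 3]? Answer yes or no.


yes

gen 0: Z_0=2, draws=[0, 0], offspring=[0, 0], Z_1=0
gen 1: Z_1=0, draws=[], offspring=[], Z_2=0
gen 2: Z_2=0, draws=[], offspring=[], Z_3=0


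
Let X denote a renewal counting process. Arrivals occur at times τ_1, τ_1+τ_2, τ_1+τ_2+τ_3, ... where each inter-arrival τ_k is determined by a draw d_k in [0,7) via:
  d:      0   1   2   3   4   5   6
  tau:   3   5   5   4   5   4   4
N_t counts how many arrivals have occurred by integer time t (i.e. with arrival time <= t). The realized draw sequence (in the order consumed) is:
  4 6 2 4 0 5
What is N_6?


draw d_1=4: τ_1=5, arrival time A_1=5
draw d_2=6: τ_2=4, arrival time A_2=9
draw d_3=2: τ_3=5, arrival time A_3=14
draw d_4=4: τ_4=5, arrival time A_4=19
draw d_5=0: τ_5=3, arrival time A_5=22
draw d_6=5: τ_6=4, arrival time A_6=26
N_t over t=0..6: 0:0 1:0 2:0 3:0 4:0 5:1 6:1

1


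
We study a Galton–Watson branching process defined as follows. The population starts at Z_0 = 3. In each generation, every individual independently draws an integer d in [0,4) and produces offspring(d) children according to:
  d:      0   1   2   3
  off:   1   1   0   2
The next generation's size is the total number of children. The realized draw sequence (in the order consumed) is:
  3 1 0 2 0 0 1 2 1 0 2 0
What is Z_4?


1

gen 0: Z_0=3, draws=[3, 1, 0], offspring=[2, 1, 1], Z_1=4
gen 1: Z_1=4, draws=[2, 0, 0, 1], offspring=[0, 1, 1, 1], Z_2=3
gen 2: Z_2=3, draws=[2, 1, 0], offspring=[0, 1, 1], Z_3=2
gen 3: Z_3=2, draws=[2, 0], offspring=[0, 1], Z_4=1


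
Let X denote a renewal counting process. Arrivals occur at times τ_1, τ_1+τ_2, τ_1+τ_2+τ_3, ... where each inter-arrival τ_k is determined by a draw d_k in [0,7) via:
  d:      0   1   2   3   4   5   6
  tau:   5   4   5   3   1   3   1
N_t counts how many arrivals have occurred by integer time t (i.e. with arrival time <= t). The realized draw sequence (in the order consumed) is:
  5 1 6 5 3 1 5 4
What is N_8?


3

draw d_1=5: τ_1=3, arrival time A_1=3
draw d_2=1: τ_2=4, arrival time A_2=7
draw d_3=6: τ_3=1, arrival time A_3=8
draw d_4=5: τ_4=3, arrival time A_4=11
draw d_5=3: τ_5=3, arrival time A_5=14
draw d_6=1: τ_6=4, arrival time A_6=18
draw d_7=5: τ_7=3, arrival time A_7=21
draw d_8=4: τ_8=1, arrival time A_8=22
N_t over t=0..8: 0:0 1:0 2:0 3:1 4:1 5:1 6:1 7:2 8:3


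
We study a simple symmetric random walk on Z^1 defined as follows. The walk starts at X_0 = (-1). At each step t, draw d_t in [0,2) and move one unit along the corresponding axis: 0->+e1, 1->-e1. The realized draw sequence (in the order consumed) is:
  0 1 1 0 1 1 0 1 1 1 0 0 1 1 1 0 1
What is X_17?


(-6)

t=0: X=(-1), d=0 → +e1, X_1=(0)
t=1: X=(0), d=1 → -e1, X_2=(-1)
t=2: X=(-1), d=1 → -e1, X_3=(-2)
t=3: X=(-2), d=0 → +e1, X_4=(-1)
t=4: X=(-1), d=1 → -e1, X_5=(-2)
t=5: X=(-2), d=1 → -e1, X_6=(-3)
t=6: X=(-3), d=0 → +e1, X_7=(-2)
t=7: X=(-2), d=1 → -e1, X_8=(-3)
t=8: X=(-3), d=1 → -e1, X_9=(-4)
t=9: X=(-4), d=1 → -e1, X_10=(-5)
t=10: X=(-5), d=0 → +e1, X_11=(-4)
t=11: X=(-4), d=0 → +e1, X_12=(-3)
t=12: X=(-3), d=1 → -e1, X_13=(-4)
t=13: X=(-4), d=1 → -e1, X_14=(-5)
t=14: X=(-5), d=1 → -e1, X_15=(-6)
t=15: X=(-6), d=0 → +e1, X_16=(-5)
t=16: X=(-5), d=1 → -e1, X_17=(-6)


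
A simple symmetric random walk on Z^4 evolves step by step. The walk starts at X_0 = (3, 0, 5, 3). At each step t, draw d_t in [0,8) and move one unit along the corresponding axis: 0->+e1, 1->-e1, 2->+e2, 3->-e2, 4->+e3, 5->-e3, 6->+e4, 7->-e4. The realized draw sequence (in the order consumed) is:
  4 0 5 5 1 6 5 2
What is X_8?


(3, 1, 3, 4)

t=0: X=(3, 0, 5, 3), d=4 → +e3, X_1=(3, 0, 6, 3)
t=1: X=(3, 0, 6, 3), d=0 → +e1, X_2=(4, 0, 6, 3)
t=2: X=(4, 0, 6, 3), d=5 → -e3, X_3=(4, 0, 5, 3)
t=3: X=(4, 0, 5, 3), d=5 → -e3, X_4=(4, 0, 4, 3)
t=4: X=(4, 0, 4, 3), d=1 → -e1, X_5=(3, 0, 4, 3)
t=5: X=(3, 0, 4, 3), d=6 → +e4, X_6=(3, 0, 4, 4)
t=6: X=(3, 0, 4, 4), d=5 → -e3, X_7=(3, 0, 3, 4)
t=7: X=(3, 0, 3, 4), d=2 → +e2, X_8=(3, 1, 3, 4)


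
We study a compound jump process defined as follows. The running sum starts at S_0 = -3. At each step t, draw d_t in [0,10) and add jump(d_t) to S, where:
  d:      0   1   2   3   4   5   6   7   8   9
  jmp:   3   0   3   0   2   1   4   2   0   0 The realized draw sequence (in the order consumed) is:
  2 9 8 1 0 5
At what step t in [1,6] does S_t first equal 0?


t=0: S=-3, d=2, jump=3, S_1=0
t=1: S=0, d=9, jump=0, S_2=0
t=2: S=0, d=8, jump=0, S_3=0
t=3: S=0, d=1, jump=0, S_4=0
t=4: S=0, d=0, jump=3, S_5=3
t=5: S=3, d=5, jump=1, S_6=4

1


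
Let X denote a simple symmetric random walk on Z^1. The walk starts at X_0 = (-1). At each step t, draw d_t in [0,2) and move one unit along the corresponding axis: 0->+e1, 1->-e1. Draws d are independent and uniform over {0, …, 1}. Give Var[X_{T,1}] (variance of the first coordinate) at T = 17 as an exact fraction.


17

Outcome values over d=0..1: [1, -1]
Σy = 0, Σy² = 2, M = 2
μ = 0/2 = 0,  σ² = 2/2 − (0)² = 1
Independent increments: Var[X_17] = 17·σ² = 17·(1) = 17


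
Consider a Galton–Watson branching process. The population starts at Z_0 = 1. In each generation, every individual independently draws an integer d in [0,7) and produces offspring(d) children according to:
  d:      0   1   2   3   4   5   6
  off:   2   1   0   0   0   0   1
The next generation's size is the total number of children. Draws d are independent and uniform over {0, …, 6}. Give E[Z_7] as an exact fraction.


Outcome values over d=0..6: [2, 1, 0, 0, 0, 0, 1]
Σy = 4, Σy² = 6, M = 7
μ = 4/7 = 4/7,  σ² = 6/7 − (4/7)² = 26/49
E[Z_0] = 1
E[Z_1] = 4/7·E[Z_0] = 4/7
E[Z_2] = 4/7·E[Z_1] = 16/49
E[Z_3] = 4/7·E[Z_2] = 64/343
E[Z_4] = 4/7·E[Z_3] = 256/2401
E[Z_5] = 4/7·E[Z_4] = 1024/16807
E[Z_6] = 4/7·E[Z_5] = 4096/117649
E[Z_7] = 4/7·E[Z_6] = 16384/823543

16384/823543


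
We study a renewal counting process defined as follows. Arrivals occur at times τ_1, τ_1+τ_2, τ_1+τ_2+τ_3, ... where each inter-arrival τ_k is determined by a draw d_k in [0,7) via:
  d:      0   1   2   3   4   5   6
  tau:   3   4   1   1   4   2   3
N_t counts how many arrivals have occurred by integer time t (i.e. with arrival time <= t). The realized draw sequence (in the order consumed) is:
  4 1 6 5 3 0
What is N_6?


draw d_1=4: τ_1=4, arrival time A_1=4
draw d_2=1: τ_2=4, arrival time A_2=8
draw d_3=6: τ_3=3, arrival time A_3=11
draw d_4=5: τ_4=2, arrival time A_4=13
draw d_5=3: τ_5=1, arrival time A_5=14
draw d_6=0: τ_6=3, arrival time A_6=17
N_t over t=0..6: 0:0 1:0 2:0 3:0 4:1 5:1 6:1

1


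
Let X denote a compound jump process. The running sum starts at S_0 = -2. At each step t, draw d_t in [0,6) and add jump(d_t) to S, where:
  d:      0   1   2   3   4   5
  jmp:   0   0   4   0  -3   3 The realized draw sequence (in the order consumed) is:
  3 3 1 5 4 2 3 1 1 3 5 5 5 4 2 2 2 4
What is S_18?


17

t=0: S=-2, d=3, jump=0, S_1=-2
t=1: S=-2, d=3, jump=0, S_2=-2
t=2: S=-2, d=1, jump=0, S_3=-2
t=3: S=-2, d=5, jump=3, S_4=1
t=4: S=1, d=4, jump=-3, S_5=-2
t=5: S=-2, d=2, jump=4, S_6=2
t=6: S=2, d=3, jump=0, S_7=2
t=7: S=2, d=1, jump=0, S_8=2
t=8: S=2, d=1, jump=0, S_9=2
t=9: S=2, d=3, jump=0, S_10=2
t=10: S=2, d=5, jump=3, S_11=5
t=11: S=5, d=5, jump=3, S_12=8
t=12: S=8, d=5, jump=3, S_13=11
t=13: S=11, d=4, jump=-3, S_14=8
t=14: S=8, d=2, jump=4, S_15=12
t=15: S=12, d=2, jump=4, S_16=16
t=16: S=16, d=2, jump=4, S_17=20
t=17: S=20, d=4, jump=-3, S_18=17


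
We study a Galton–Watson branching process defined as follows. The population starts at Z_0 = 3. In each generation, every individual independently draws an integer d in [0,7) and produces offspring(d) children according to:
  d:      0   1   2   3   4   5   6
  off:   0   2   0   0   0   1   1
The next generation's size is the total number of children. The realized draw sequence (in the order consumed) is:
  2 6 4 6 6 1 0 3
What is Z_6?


0

gen 0: Z_0=3, draws=[2, 6, 4], offspring=[0, 1, 0], Z_1=1
gen 1: Z_1=1, draws=[6], offspring=[1], Z_2=1
gen 2: Z_2=1, draws=[6], offspring=[1], Z_3=1
gen 3: Z_3=1, draws=[1], offspring=[2], Z_4=2
gen 4: Z_4=2, draws=[0, 3], offspring=[0, 0], Z_5=0
gen 5: Z_5=0, draws=[], offspring=[], Z_6=0


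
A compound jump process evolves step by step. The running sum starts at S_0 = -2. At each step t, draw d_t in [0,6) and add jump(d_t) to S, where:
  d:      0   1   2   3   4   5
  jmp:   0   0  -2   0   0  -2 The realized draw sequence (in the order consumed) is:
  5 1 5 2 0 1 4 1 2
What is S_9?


-10

t=0: S=-2, d=5, jump=-2, S_1=-4
t=1: S=-4, d=1, jump=0, S_2=-4
t=2: S=-4, d=5, jump=-2, S_3=-6
t=3: S=-6, d=2, jump=-2, S_4=-8
t=4: S=-8, d=0, jump=0, S_5=-8
t=5: S=-8, d=1, jump=0, S_6=-8
t=6: S=-8, d=4, jump=0, S_7=-8
t=7: S=-8, d=1, jump=0, S_8=-8
t=8: S=-8, d=2, jump=-2, S_9=-10


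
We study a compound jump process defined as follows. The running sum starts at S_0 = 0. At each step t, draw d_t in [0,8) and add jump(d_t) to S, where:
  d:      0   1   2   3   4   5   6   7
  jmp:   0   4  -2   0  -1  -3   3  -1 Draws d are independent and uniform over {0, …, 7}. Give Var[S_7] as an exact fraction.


35

Outcome values over d=0..7: [0, 4, -2, 0, -1, -3, 3, -1]
Σy = 0, Σy² = 40, M = 8
μ = 0/8 = 0,  σ² = 40/8 − (0)² = 5
Independent increments: Var[S_7] = 7·σ² = 7·(5) = 35


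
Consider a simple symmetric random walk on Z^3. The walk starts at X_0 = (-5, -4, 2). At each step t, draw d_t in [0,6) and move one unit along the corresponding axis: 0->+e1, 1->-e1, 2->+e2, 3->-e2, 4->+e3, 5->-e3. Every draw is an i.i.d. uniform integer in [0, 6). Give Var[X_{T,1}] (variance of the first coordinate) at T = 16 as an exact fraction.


16/3

Outcome values over d=0..5: [1, -1, 0, 0, 0, 0]
Σy = 0, Σy² = 2, M = 6
μ = 0/6 = 0,  σ² = 2/6 − (0)² = 1/3
Independent increments: Var[X_16] = 16·σ² = 16·(1/3) = 16/3


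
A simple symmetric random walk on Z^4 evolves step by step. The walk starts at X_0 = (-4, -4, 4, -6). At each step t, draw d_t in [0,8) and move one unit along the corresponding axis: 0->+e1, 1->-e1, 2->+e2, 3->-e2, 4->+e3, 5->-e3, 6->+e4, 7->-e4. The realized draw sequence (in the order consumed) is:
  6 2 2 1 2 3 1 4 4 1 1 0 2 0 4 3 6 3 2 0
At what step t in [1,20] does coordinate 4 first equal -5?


t=0: X=(-4, -4, 4, -6), d=6 → +e4, X_1=(-4, -4, 4, -5)
t=1: X=(-4, -4, 4, -5), d=2 → +e2, X_2=(-4, -3, 4, -5)
t=2: X=(-4, -3, 4, -5), d=2 → +e2, X_3=(-4, -2, 4, -5)
t=3: X=(-4, -2, 4, -5), d=1 → -e1, X_4=(-5, -2, 4, -5)
t=4: X=(-5, -2, 4, -5), d=2 → +e2, X_5=(-5, -1, 4, -5)
t=5: X=(-5, -1, 4, -5), d=3 → -e2, X_6=(-5, -2, 4, -5)
t=6: X=(-5, -2, 4, -5), d=1 → -e1, X_7=(-6, -2, 4, -5)
t=7: X=(-6, -2, 4, -5), d=4 → +e3, X_8=(-6, -2, 5, -5)
t=8: X=(-6, -2, 5, -5), d=4 → +e3, X_9=(-6, -2, 6, -5)
t=9: X=(-6, -2, 6, -5), d=1 → -e1, X_10=(-7, -2, 6, -5)
t=10: X=(-7, -2, 6, -5), d=1 → -e1, X_11=(-8, -2, 6, -5)
t=11: X=(-8, -2, 6, -5), d=0 → +e1, X_12=(-7, -2, 6, -5)
t=12: X=(-7, -2, 6, -5), d=2 → +e2, X_13=(-7, -1, 6, -5)
t=13: X=(-7, -1, 6, -5), d=0 → +e1, X_14=(-6, -1, 6, -5)
t=14: X=(-6, -1, 6, -5), d=4 → +e3, X_15=(-6, -1, 7, -5)
t=15: X=(-6, -1, 7, -5), d=3 → -e2, X_16=(-6, -2, 7, -5)
t=16: X=(-6, -2, 7, -5), d=6 → +e4, X_17=(-6, -2, 7, -4)
t=17: X=(-6, -2, 7, -4), d=3 → -e2, X_18=(-6, -3, 7, -4)
t=18: X=(-6, -3, 7, -4), d=2 → +e2, X_19=(-6, -2, 7, -4)
t=19: X=(-6, -2, 7, -4), d=0 → +e1, X_20=(-5, -2, 7, -4)

1


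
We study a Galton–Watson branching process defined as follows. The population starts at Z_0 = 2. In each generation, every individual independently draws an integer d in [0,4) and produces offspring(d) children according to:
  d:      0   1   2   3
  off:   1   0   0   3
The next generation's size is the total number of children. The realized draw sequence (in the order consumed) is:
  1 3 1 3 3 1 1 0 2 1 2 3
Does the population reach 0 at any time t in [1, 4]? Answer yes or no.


no

gen 0: Z_0=2, draws=[1, 3], offspring=[0, 3], Z_1=3
gen 1: Z_1=3, draws=[1, 3, 3], offspring=[0, 3, 3], Z_2=6
gen 2: Z_2=6, draws=[1, 1, 0, 2, 1, 2], offspring=[0, 0, 1, 0, 0, 0], Z_3=1
gen 3: Z_3=1, draws=[3], offspring=[3], Z_4=3


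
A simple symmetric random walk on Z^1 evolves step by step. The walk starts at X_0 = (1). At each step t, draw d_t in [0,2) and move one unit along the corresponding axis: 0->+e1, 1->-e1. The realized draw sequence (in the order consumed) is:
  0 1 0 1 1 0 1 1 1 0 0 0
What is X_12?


t=0: X=(1), d=0 → +e1, X_1=(2)
t=1: X=(2), d=1 → -e1, X_2=(1)
t=2: X=(1), d=0 → +e1, X_3=(2)
t=3: X=(2), d=1 → -e1, X_4=(1)
t=4: X=(1), d=1 → -e1, X_5=(0)
t=5: X=(0), d=0 → +e1, X_6=(1)
t=6: X=(1), d=1 → -e1, X_7=(0)
t=7: X=(0), d=1 → -e1, X_8=(-1)
t=8: X=(-1), d=1 → -e1, X_9=(-2)
t=9: X=(-2), d=0 → +e1, X_10=(-1)
t=10: X=(-1), d=0 → +e1, X_11=(0)
t=11: X=(0), d=0 → +e1, X_12=(1)

(1)


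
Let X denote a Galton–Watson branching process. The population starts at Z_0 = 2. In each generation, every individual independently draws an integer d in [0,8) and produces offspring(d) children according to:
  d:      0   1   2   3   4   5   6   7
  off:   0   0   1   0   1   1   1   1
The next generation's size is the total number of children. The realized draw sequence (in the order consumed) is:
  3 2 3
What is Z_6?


0

gen 0: Z_0=2, draws=[3, 2], offspring=[0, 1], Z_1=1
gen 1: Z_1=1, draws=[3], offspring=[0], Z_2=0
gen 2: Z_2=0, draws=[], offspring=[], Z_3=0
gen 3: Z_3=0, draws=[], offspring=[], Z_4=0
gen 4: Z_4=0, draws=[], offspring=[], Z_5=0
gen 5: Z_5=0, draws=[], offspring=[], Z_6=0


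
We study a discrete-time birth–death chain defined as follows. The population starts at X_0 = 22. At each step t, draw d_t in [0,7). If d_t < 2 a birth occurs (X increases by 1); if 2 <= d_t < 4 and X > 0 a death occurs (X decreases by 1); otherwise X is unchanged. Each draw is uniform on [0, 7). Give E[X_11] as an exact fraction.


X can drop by at most 1 per step and X_0 = 22 > T = 11, so X_t >= 22 − t >= 11 > 0 for every t <= 11: the floor at 0 (the 'and X > 0' condition) never binds. Hence X_11 = X_0 + Σ_{t<11} Y_t with i.i.d. increments Y_t = y(d_t) ∈ {+1, −1, 0}.
Outcome values over d=0..6: [1, 1, -1, -1, 0, 0, 0]
Σy = 0, Σy² = 4, M = 7
μ = 0/7 = 0,  σ² = 4/7 − (0)² = 4/7
E[X_11] = 22 + 11·(0) = 22

22


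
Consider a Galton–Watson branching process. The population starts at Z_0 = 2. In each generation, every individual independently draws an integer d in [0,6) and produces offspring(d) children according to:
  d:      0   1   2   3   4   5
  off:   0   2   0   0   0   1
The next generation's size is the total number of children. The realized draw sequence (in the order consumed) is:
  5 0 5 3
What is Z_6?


0

gen 0: Z_0=2, draws=[5, 0], offspring=[1, 0], Z_1=1
gen 1: Z_1=1, draws=[5], offspring=[1], Z_2=1
gen 2: Z_2=1, draws=[3], offspring=[0], Z_3=0
gen 3: Z_3=0, draws=[], offspring=[], Z_4=0
gen 4: Z_4=0, draws=[], offspring=[], Z_5=0
gen 5: Z_5=0, draws=[], offspring=[], Z_6=0


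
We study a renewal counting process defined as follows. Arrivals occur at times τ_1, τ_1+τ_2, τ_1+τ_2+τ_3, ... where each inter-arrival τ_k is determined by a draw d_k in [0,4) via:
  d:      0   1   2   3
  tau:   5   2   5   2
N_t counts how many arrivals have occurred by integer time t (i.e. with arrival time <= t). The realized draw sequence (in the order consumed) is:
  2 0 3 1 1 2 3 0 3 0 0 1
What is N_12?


draw d_1=2: τ_1=5, arrival time A_1=5
draw d_2=0: τ_2=5, arrival time A_2=10
draw d_3=3: τ_3=2, arrival time A_3=12
draw d_4=1: τ_4=2, arrival time A_4=14
draw d_5=1: τ_5=2, arrival time A_5=16
draw d_6=2: τ_6=5, arrival time A_6=21
draw d_7=3: τ_7=2, arrival time A_7=23
draw d_8=0: τ_8=5, arrival time A_8=28
draw d_9=3: τ_9=2, arrival time A_9=30
draw d_10=0: τ_10=5, arrival time A_10=35
draw d_11=0: τ_11=5, arrival time A_11=40
draw d_12=1: τ_12=2, arrival time A_12=42
N_t over t=0..12: 0:0 1:0 2:0 3:0 4:0 5:1 6:1 7:1 8:1 9:1 10:2 11:2 12:3

3


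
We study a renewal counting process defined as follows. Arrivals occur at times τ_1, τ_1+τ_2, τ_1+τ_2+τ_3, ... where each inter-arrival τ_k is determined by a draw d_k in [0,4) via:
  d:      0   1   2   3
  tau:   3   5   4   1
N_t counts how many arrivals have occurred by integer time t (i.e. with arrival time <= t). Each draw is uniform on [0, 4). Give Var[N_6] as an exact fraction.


9022023/16777216

Inter-arrival values over d=0..3: [3, 5, 4, 1]
Each d has probability 1/4, so the pmf of τ is: f(1) = 1/4, f(3) = 1/4, f(4) = 1/4, f(5) = 1/4
Let p_n(j) = P(N_n = j), with p_0 = [1]. Condition on τ_1: p_n(0) = P(τ > n), and for j >= 1, p_n(j) = Σ_{k<=n} f(k)·p_{n−k}(j−1)
p_1 = [3/4, 1/4]  (j = 0..1)
p_2 = [3/4, 3/16, 1/16]  (j = 0..2)
p_3 = [1/2, 7/16, 3/64, 1/64]  (j = 0..3)
p_4 = [1/4, 9/16, 11/64, 3/256, 1/256]  (j = 0..4)
p_5 = [0, 11/16, 1/4, 15/256, 3/1024, 1/1024]  (j = 0..5)
p_6 = [0, 1/2, 25/64, 23/256, 19/1024, 3/4096, 1/4096]  (j = 0..6)
E[N_6] = Σ j·p_6(j) = 6677/4096;  E[N_6²] = Σ j²·p_6(j) = 13087/4096
Var[N_6] = 13087/4096 − (6677/4096)² = 9022023/16777216


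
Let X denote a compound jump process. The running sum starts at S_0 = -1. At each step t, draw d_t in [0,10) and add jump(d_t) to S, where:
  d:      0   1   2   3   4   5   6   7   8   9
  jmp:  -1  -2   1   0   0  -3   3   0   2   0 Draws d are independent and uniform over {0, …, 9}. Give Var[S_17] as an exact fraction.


238/5

Outcome values over d=0..9: [-1, -2, 1, 0, 0, -3, 3, 0, 2, 0]
Σy = 0, Σy² = 28, M = 10
μ = 0/10 = 0,  σ² = 28/10 − (0)² = 14/5
Independent increments: Var[S_17] = 17·σ² = 17·(14/5) = 238/5


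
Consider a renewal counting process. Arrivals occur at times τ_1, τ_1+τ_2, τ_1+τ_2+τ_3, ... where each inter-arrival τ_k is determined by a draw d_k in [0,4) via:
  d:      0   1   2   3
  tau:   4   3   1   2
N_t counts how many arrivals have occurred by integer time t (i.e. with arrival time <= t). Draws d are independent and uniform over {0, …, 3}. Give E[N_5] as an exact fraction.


1845/1024

Inter-arrival values over d=0..3: [4, 3, 1, 2]
Each d has probability 1/4, so the pmf of τ is: f(1) = 1/4, f(2) = 1/4, f(3) = 1/4, f(4) = 1/4
Renewal equation for m(n) = E[N_n]: condition on τ_1 = k (if k <= n, one arrival plus a fresh copy on the remaining n−k steps): m(n) = F(n) + Σ_{k<=n} f(k)·m(n−k), where F(n) = P(τ <= n) and m(0) = 0
m(1) = F(1) = 1/4
m(2) = F(2) + f(1)·m(1) = 1/2 + 1/4·1/4 = 9/16
m(3) = F(3) + f(1)·m(2) + f(2)·m(1) = 3/4 + 1/4·9/16 + 1/4·1/4 = 61/64
m(4) = F(4) + f(1)·m(3) + f(2)·m(2) + f(3)·m(1) = 1 + 1/4·61/64 + 1/4·9/16 + 1/4·1/4 = 369/256
m(5) = F(5) + f(1)·m(4) + f(2)·m(3) + f(3)·m(2) + f(4)·m(1) = 1 + 1/4·369/256 + 1/4·61/64 + 1/4·9/16 + 1/4·1/4 = 1845/1024
E[N_5] = m(5) = 1845/1024


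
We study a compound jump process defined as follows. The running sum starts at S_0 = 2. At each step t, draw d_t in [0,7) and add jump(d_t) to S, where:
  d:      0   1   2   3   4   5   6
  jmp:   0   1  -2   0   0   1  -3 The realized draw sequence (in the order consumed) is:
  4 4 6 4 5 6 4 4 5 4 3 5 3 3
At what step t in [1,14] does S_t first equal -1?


t=0: S=2, d=4, jump=0, S_1=2
t=1: S=2, d=4, jump=0, S_2=2
t=2: S=2, d=6, jump=-3, S_3=-1
t=3: S=-1, d=4, jump=0, S_4=-1
t=4: S=-1, d=5, jump=1, S_5=0
t=5: S=0, d=6, jump=-3, S_6=-3
t=6: S=-3, d=4, jump=0, S_7=-3
t=7: S=-3, d=4, jump=0, S_8=-3
t=8: S=-3, d=5, jump=1, S_9=-2
t=9: S=-2, d=4, jump=0, S_10=-2
t=10: S=-2, d=3, jump=0, S_11=-2
t=11: S=-2, d=5, jump=1, S_12=-1
t=12: S=-1, d=3, jump=0, S_13=-1
t=13: S=-1, d=3, jump=0, S_14=-1

3


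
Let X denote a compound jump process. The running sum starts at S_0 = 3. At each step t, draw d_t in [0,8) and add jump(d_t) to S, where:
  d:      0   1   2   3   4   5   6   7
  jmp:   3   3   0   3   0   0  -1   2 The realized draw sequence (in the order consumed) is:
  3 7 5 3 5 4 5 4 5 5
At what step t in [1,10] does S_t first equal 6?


1

t=0: S=3, d=3, jump=3, S_1=6
t=1: S=6, d=7, jump=2, S_2=8
t=2: S=8, d=5, jump=0, S_3=8
t=3: S=8, d=3, jump=3, S_4=11
t=4: S=11, d=5, jump=0, S_5=11
t=5: S=11, d=4, jump=0, S_6=11
t=6: S=11, d=5, jump=0, S_7=11
t=7: S=11, d=4, jump=0, S_8=11
t=8: S=11, d=5, jump=0, S_9=11
t=9: S=11, d=5, jump=0, S_10=11


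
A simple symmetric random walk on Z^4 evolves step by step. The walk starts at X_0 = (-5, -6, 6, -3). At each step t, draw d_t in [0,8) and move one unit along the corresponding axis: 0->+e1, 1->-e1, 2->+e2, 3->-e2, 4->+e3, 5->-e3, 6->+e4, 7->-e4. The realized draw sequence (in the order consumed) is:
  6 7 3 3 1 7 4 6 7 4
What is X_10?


t=0: X=(-5, -6, 6, -3), d=6 → +e4, X_1=(-5, -6, 6, -2)
t=1: X=(-5, -6, 6, -2), d=7 → -e4, X_2=(-5, -6, 6, -3)
t=2: X=(-5, -6, 6, -3), d=3 → -e2, X_3=(-5, -7, 6, -3)
t=3: X=(-5, -7, 6, -3), d=3 → -e2, X_4=(-5, -8, 6, -3)
t=4: X=(-5, -8, 6, -3), d=1 → -e1, X_5=(-6, -8, 6, -3)
t=5: X=(-6, -8, 6, -3), d=7 → -e4, X_6=(-6, -8, 6, -4)
t=6: X=(-6, -8, 6, -4), d=4 → +e3, X_7=(-6, -8, 7, -4)
t=7: X=(-6, -8, 7, -4), d=6 → +e4, X_8=(-6, -8, 7, -3)
t=8: X=(-6, -8, 7, -3), d=7 → -e4, X_9=(-6, -8, 7, -4)
t=9: X=(-6, -8, 7, -4), d=4 → +e3, X_10=(-6, -8, 8, -4)

(-6, -8, 8, -4)


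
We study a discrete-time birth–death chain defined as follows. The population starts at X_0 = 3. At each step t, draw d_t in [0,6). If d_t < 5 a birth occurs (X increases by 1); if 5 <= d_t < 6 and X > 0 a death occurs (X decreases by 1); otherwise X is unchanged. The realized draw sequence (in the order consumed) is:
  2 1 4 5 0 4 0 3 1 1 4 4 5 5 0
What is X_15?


12

t=0: X=3, d=2 → birth, X_1=4
t=1: X=4, d=1 → birth, X_2=5
t=2: X=5, d=4 → birth, X_3=6
t=3: X=6, d=5 → death, X_4=5
t=4: X=5, d=0 → birth, X_5=6
t=5: X=6, d=4 → birth, X_6=7
t=6: X=7, d=0 → birth, X_7=8
t=7: X=8, d=3 → birth, X_8=9
t=8: X=9, d=1 → birth, X_9=10
t=9: X=10, d=1 → birth, X_10=11
t=10: X=11, d=4 → birth, X_11=12
t=11: X=12, d=4 → birth, X_12=13
t=12: X=13, d=5 → death, X_13=12
t=13: X=12, d=5 → death, X_14=11
t=14: X=11, d=0 → birth, X_15=12


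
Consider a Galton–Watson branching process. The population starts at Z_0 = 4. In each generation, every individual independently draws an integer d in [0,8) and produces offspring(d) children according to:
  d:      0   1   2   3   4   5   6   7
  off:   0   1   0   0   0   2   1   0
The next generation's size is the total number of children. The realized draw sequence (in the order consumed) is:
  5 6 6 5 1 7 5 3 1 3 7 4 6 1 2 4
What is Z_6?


gen 0: Z_0=4, draws=[5, 6, 6, 5], offspring=[2, 1, 1, 2], Z_1=6
gen 1: Z_1=6, draws=[1, 7, 5, 3, 1, 3], offspring=[1, 0, 2, 0, 1, 0], Z_2=4
gen 2: Z_2=4, draws=[7, 4, 6, 1], offspring=[0, 0, 1, 1], Z_3=2
gen 3: Z_3=2, draws=[2, 4], offspring=[0, 0], Z_4=0
gen 4: Z_4=0, draws=[], offspring=[], Z_5=0
gen 5: Z_5=0, draws=[], offspring=[], Z_6=0

0


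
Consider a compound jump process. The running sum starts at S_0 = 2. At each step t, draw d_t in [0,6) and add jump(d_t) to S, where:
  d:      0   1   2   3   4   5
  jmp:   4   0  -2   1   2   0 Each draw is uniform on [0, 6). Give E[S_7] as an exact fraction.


47/6

Outcome values over d=0..5: [4, 0, -2, 1, 2, 0]
Σy = 5, Σy² = 25, M = 6
μ = 5/6 = 5/6,  σ² = 25/6 − (5/6)² = 125/36
E[S_7] = 2 + 7·(5/6) = 47/6


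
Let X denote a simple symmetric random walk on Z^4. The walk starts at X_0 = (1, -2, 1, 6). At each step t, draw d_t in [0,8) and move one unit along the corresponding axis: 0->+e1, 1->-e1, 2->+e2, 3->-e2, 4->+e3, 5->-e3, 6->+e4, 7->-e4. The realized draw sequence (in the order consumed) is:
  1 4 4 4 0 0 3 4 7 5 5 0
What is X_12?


(3, -3, 3, 5)

t=0: X=(1, -2, 1, 6), d=1 → -e1, X_1=(0, -2, 1, 6)
t=1: X=(0, -2, 1, 6), d=4 → +e3, X_2=(0, -2, 2, 6)
t=2: X=(0, -2, 2, 6), d=4 → +e3, X_3=(0, -2, 3, 6)
t=3: X=(0, -2, 3, 6), d=4 → +e3, X_4=(0, -2, 4, 6)
t=4: X=(0, -2, 4, 6), d=0 → +e1, X_5=(1, -2, 4, 6)
t=5: X=(1, -2, 4, 6), d=0 → +e1, X_6=(2, -2, 4, 6)
t=6: X=(2, -2, 4, 6), d=3 → -e2, X_7=(2, -3, 4, 6)
t=7: X=(2, -3, 4, 6), d=4 → +e3, X_8=(2, -3, 5, 6)
t=8: X=(2, -3, 5, 6), d=7 → -e4, X_9=(2, -3, 5, 5)
t=9: X=(2, -3, 5, 5), d=5 → -e3, X_10=(2, -3, 4, 5)
t=10: X=(2, -3, 4, 5), d=5 → -e3, X_11=(2, -3, 3, 5)
t=11: X=(2, -3, 3, 5), d=0 → +e1, X_12=(3, -3, 3, 5)


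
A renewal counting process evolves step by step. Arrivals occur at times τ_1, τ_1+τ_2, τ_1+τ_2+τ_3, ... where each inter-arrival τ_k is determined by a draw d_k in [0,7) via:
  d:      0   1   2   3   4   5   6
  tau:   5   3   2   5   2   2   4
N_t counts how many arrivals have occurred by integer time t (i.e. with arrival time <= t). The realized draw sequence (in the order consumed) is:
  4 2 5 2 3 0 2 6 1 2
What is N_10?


4

draw d_1=4: τ_1=2, arrival time A_1=2
draw d_2=2: τ_2=2, arrival time A_2=4
draw d_3=5: τ_3=2, arrival time A_3=6
draw d_4=2: τ_4=2, arrival time A_4=8
draw d_5=3: τ_5=5, arrival time A_5=13
draw d_6=0: τ_6=5, arrival time A_6=18
draw d_7=2: τ_7=2, arrival time A_7=20
draw d_8=6: τ_8=4, arrival time A_8=24
draw d_9=1: τ_9=3, arrival time A_9=27
draw d_10=2: τ_10=2, arrival time A_10=29
N_t over t=0..10: 0:0 1:0 2:1 3:1 4:2 5:2 6:3 7:3 8:4 9:4 10:4
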